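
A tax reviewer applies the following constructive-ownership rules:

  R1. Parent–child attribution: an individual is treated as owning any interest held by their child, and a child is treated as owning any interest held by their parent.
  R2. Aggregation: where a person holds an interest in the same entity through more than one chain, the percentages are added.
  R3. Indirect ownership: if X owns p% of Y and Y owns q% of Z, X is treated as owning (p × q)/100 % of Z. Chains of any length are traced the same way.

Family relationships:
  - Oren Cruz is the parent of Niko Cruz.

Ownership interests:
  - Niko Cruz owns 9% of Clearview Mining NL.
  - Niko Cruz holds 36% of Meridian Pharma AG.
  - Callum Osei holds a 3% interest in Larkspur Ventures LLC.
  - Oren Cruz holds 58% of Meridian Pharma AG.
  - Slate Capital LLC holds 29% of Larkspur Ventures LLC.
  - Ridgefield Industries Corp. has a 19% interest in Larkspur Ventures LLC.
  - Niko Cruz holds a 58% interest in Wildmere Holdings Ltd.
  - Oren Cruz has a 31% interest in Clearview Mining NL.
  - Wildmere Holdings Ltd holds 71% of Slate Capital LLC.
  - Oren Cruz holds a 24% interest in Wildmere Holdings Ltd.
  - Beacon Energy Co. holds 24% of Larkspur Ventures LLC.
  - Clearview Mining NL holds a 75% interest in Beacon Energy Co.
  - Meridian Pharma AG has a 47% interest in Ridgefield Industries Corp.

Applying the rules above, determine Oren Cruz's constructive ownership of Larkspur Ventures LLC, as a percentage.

By parent–child attribution (R1), Oren Cruz is treated as also owning Niko Cruz's interest in Wildmere Holdings Ltd, giving 24% + 58% = 82%.
By parent–child attribution (R1), Oren Cruz is treated as also owning Niko Cruz's interest in Meridian Pharma AG, giving 58% + 36% = 94%.
By parent–child attribution (R1), Oren Cruz is treated as also owning Niko Cruz's interest in Clearview Mining NL, giving 31% + 9% = 40%.
Chain via Wildmere Holdings Ltd → Slate Capital LLC (R3): 82% × 71% × 29% = 16.8838% of Larkspur Ventures LLC.
Chain via Meridian Pharma AG → Ridgefield Industries Corp. (R3): 94% × 47% × 19% = 8.3942% of Larkspur Ventures LLC.
Chain via Clearview Mining NL → Beacon Energy Co. (R3): 40% × 75% × 24% = 7.2% of Larkspur Ventures LLC.
Aggregating (R2): 16.8838% + 8.3942% + 7.2% = 32.478%.

32.478%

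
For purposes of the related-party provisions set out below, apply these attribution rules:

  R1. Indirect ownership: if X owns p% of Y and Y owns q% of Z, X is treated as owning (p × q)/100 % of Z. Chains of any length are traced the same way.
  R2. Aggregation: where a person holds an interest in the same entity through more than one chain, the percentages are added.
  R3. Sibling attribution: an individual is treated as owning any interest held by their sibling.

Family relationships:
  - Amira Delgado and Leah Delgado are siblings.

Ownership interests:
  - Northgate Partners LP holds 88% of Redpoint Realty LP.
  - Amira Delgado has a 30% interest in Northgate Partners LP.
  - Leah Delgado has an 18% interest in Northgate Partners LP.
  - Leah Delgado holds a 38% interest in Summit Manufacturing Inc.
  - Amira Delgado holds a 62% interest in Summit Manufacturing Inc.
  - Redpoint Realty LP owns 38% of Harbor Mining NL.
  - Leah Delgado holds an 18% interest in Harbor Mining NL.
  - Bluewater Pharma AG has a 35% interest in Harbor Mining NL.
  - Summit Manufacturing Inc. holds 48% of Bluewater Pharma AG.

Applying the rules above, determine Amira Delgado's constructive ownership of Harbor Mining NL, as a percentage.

By sibling attribution (R3), Amira Delgado is treated as also owning Leah Delgado's interest in Northgate Partners LP, giving 30% + 18% = 48%.
By sibling attribution (R3), Amira Delgado is treated as also owning Leah Delgado's interest in Summit Manufacturing Inc, giving 62% + 38% = 100%.
By sibling attribution (R3), Amira Delgado is treated as owning Leah Delgado's 18% interest in Harbor Mining NL.
Chain via Northgate Partners LP → Redpoint Realty LP (R1): 48% × 88% × 38% = 16.0512% of Harbor Mining NL.
Chain via Summit Manufacturing Inc. → Bluewater Pharma AG (R1): 100% × 48% × 35% = 16.8% of Harbor Mining NL.
Direct interest in Harbor Mining NL: 18%.
Aggregating (R2): 16.0512% + 16.8% + 18% = 50.8512%.

50.8512%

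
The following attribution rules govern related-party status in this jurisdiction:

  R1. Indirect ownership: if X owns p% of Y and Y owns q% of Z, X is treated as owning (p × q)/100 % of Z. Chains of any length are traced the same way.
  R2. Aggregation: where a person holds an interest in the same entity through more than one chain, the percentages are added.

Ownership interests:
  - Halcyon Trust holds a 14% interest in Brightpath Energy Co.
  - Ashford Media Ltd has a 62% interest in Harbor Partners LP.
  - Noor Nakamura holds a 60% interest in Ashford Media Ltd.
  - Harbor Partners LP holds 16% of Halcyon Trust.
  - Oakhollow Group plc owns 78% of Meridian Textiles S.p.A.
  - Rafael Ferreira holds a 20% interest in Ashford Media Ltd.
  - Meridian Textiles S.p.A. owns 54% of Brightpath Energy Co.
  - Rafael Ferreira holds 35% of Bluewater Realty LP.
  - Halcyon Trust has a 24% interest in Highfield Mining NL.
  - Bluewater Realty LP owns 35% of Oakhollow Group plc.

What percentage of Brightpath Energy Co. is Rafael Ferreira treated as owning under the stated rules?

5.43746%

Chain via Ashford Media Ltd → Harbor Partners LP → Halcyon Trust (R1): 20% × 62% × 16% × 14% = 0.27776% of Brightpath Energy Co.
Chain via Bluewater Realty LP → Oakhollow Group plc → Meridian Textiles S.p.A. (R1): 35% × 35% × 78% × 54% = 5.1597% of Brightpath Energy Co.
Aggregating (R2): 0.27776% + 5.1597% = 5.43746%.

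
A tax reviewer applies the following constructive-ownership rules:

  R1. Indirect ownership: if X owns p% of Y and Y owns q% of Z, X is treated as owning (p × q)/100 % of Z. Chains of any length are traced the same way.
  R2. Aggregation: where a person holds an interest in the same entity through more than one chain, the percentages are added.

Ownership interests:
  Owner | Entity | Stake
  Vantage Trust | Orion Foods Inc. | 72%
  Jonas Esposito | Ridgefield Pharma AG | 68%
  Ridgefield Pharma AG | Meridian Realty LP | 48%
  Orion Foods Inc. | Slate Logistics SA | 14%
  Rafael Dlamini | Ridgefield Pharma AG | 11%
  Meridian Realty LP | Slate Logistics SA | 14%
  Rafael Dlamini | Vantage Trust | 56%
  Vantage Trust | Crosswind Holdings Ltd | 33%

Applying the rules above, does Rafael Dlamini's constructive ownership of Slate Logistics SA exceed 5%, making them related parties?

Yes

Chain via Vantage Trust → Orion Foods Inc. (R1): 56% × 72% × 14% = 5.6448% of Slate Logistics SA.
Chain via Ridgefield Pharma AG → Meridian Realty LP (R1): 11% × 48% × 14% = 0.7392% of Slate Logistics SA.
Aggregating (R2): 5.6448% + 0.7392% = 6.384%.
6.384% exceeds the 5% threshold, so Rafael is a related party to Slate Logistics SA.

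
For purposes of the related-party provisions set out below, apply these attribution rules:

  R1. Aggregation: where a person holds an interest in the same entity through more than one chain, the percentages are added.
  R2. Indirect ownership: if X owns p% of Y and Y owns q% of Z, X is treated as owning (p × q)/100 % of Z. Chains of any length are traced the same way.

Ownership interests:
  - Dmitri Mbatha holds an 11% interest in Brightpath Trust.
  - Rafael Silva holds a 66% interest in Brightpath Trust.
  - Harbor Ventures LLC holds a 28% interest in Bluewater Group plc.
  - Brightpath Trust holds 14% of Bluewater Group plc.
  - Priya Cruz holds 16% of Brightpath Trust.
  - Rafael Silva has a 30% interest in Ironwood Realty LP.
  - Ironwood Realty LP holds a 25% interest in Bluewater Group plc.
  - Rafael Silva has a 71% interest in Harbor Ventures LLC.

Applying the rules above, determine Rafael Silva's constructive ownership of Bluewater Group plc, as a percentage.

Chain via Brightpath Trust (R2): 66% × 14% = 9.24% of Bluewater Group plc.
Chain via Harbor Ventures LLC (R2): 71% × 28% = 19.88% of Bluewater Group plc.
Chain via Ironwood Realty LP (R2): 30% × 25% = 7.5% of Bluewater Group plc.
Aggregating (R1): 9.24% + 19.88% + 7.5% = 36.62%.

36.62%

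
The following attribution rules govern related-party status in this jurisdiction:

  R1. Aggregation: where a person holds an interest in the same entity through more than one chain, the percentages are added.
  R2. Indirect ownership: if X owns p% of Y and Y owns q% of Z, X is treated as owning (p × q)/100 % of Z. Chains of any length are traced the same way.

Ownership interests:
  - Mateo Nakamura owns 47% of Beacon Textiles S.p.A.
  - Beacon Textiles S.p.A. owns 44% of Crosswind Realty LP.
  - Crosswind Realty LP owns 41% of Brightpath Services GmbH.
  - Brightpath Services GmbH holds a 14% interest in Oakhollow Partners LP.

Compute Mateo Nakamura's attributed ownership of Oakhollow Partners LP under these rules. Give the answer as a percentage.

1.187032%

Chain via Beacon Textiles S.p.A. → Crosswind Realty LP → Brightpath Services GmbH (R2): 47% × 44% × 41% × 14% = 1.187032% of Oakhollow Partners LP.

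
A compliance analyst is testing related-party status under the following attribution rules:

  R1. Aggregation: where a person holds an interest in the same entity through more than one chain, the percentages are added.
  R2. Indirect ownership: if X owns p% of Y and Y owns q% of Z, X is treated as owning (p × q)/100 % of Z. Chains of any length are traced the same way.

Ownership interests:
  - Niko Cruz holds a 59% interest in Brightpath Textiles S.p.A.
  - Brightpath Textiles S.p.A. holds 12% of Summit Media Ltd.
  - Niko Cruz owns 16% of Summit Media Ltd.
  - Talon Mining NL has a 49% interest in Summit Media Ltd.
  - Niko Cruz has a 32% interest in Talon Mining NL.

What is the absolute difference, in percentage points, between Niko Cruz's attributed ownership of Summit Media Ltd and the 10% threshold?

Chain via Brightpath Textiles S.p.A. (R2): 59% × 12% = 7.08% of Summit Media Ltd.
Chain via Talon Mining NL (R2): 32% × 49% = 15.68% of Summit Media Ltd.
Direct interest in Summit Media Ltd: 16%.
Aggregating (R1): 7.08% + 15.68% + 16% = 38.76%.
38.76% exceeds the 10% threshold by 28.76 percentage points.

28.76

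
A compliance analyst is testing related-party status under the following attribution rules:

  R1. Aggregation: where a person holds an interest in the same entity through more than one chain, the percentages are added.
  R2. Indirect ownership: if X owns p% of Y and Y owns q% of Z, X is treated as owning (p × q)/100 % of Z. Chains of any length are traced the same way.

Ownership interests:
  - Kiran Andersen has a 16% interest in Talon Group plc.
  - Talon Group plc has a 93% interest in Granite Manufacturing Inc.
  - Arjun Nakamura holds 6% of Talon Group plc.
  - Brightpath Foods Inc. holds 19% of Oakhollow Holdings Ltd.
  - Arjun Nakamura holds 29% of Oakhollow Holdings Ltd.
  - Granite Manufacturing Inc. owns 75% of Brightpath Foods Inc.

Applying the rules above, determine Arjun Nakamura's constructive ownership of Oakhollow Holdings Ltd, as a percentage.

29.79515%

Chain via Talon Group plc → Granite Manufacturing Inc. → Brightpath Foods Inc. (R2): 6% × 93% × 75% × 19% = 0.79515% of Oakhollow Holdings Ltd.
Direct interest in Oakhollow Holdings Ltd: 29%.
Aggregating (R1): 0.79515% + 29% = 29.79515%.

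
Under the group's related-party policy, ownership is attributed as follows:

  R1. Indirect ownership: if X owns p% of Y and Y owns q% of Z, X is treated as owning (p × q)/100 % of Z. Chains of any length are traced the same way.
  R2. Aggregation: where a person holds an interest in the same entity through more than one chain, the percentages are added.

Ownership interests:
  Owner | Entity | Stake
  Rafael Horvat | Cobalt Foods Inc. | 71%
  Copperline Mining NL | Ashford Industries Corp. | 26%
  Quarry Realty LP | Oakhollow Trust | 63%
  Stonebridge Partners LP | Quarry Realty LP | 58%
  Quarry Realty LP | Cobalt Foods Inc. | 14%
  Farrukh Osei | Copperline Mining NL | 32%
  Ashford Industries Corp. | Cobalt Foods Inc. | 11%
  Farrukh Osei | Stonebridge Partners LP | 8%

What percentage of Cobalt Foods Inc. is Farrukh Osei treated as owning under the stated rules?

Chain via Copperline Mining NL → Ashford Industries Corp. (R1): 32% × 26% × 11% = 0.9152% of Cobalt Foods Inc.
Chain via Stonebridge Partners LP → Quarry Realty LP (R1): 8% × 58% × 14% = 0.6496% of Cobalt Foods Inc.
Aggregating (R2): 0.9152% + 0.6496% = 1.5648%.

1.5648%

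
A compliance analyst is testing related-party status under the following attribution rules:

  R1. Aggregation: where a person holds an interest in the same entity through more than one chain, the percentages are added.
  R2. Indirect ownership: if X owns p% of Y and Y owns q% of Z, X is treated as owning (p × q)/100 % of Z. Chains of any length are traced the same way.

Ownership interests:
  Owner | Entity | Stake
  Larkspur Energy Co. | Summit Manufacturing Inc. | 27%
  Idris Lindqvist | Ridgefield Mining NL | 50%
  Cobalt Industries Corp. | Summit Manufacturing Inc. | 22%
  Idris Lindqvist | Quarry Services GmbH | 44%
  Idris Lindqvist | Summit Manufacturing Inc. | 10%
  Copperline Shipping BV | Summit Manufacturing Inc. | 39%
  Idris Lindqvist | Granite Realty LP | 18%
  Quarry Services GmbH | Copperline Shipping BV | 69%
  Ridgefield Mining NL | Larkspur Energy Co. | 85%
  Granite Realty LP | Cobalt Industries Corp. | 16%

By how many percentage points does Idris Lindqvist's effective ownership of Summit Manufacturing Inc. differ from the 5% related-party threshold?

Chain via Granite Realty LP → Cobalt Industries Corp. (R2): 18% × 16% × 22% = 0.6336% of Summit Manufacturing Inc.
Chain via Quarry Services GmbH → Copperline Shipping BV (R2): 44% × 69% × 39% = 11.8404% of Summit Manufacturing Inc.
Chain via Ridgefield Mining NL → Larkspur Energy Co. (R2): 50% × 85% × 27% = 11.475% of Summit Manufacturing Inc.
Direct interest in Summit Manufacturing Inc: 10%.
Aggregating (R1): 0.6336% + 11.8404% + 11.475% + 10% = 33.949%.
33.949% exceeds the 5% threshold by 28.949 percentage points.

28.949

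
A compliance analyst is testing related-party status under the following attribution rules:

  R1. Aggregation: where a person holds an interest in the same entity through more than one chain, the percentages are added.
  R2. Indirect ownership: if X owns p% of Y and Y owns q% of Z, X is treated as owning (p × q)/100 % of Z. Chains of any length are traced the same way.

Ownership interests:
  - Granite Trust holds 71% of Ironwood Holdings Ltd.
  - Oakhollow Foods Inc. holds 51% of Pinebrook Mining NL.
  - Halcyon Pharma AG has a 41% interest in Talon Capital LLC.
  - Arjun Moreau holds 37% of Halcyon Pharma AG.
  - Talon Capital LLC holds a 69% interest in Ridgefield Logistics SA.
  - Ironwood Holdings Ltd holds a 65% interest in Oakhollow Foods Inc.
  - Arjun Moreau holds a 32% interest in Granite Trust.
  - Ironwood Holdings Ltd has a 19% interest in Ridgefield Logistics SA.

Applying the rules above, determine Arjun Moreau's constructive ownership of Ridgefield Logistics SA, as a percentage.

14.7841%

Chain via Halcyon Pharma AG → Talon Capital LLC (R2): 37% × 41% × 69% = 10.4673% of Ridgefield Logistics SA.
Chain via Granite Trust → Ironwood Holdings Ltd (R2): 32% × 71% × 19% = 4.3168% of Ridgefield Logistics SA.
Aggregating (R1): 10.4673% + 4.3168% = 14.7841%.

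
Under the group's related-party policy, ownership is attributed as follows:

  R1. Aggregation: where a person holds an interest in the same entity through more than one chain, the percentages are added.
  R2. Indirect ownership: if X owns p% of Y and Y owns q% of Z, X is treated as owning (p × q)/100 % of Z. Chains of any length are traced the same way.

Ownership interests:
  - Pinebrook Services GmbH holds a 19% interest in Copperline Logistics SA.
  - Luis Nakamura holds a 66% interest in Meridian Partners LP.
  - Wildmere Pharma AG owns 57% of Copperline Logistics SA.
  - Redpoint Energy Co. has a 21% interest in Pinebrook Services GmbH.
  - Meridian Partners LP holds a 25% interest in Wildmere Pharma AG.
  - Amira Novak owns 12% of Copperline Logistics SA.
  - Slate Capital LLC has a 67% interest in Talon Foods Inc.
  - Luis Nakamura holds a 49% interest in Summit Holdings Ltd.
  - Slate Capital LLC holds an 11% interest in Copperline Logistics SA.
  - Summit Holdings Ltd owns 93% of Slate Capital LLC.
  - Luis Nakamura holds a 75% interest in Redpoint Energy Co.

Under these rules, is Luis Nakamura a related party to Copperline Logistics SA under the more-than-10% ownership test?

Yes

Chain via Redpoint Energy Co. → Pinebrook Services GmbH (R2): 75% × 21% × 19% = 2.9925% of Copperline Logistics SA.
Chain via Meridian Partners LP → Wildmere Pharma AG (R2): 66% × 25% × 57% = 9.405% of Copperline Logistics SA.
Chain via Summit Holdings Ltd → Slate Capital LLC (R2): 49% × 93% × 11% = 5.0127% of Copperline Logistics SA.
Aggregating (R1): 2.9925% + 9.405% + 5.0127% = 17.4102%.
17.4102% exceeds the 10% threshold, so Luis is a related party to Copperline Logistics SA.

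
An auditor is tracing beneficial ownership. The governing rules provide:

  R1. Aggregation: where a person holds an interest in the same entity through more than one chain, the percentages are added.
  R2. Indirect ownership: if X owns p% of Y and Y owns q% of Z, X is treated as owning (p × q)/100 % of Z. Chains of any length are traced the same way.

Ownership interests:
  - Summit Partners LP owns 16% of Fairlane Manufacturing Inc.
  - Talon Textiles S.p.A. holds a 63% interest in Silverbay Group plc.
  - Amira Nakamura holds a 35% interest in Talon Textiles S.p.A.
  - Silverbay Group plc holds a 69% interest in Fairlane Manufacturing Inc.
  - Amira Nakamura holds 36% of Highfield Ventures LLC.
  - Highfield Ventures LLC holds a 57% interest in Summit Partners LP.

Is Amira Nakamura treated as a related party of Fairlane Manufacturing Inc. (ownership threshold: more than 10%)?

Chain via Talon Textiles S.p.A. → Silverbay Group plc (R2): 35% × 63% × 69% = 15.2145% of Fairlane Manufacturing Inc.
Chain via Highfield Ventures LLC → Summit Partners LP (R2): 36% × 57% × 16% = 3.2832% of Fairlane Manufacturing Inc.
Aggregating (R1): 15.2145% + 3.2832% = 18.4977%.
18.4977% exceeds the 10% threshold, so Amira is a related party to Fairlane Manufacturing Inc.

Yes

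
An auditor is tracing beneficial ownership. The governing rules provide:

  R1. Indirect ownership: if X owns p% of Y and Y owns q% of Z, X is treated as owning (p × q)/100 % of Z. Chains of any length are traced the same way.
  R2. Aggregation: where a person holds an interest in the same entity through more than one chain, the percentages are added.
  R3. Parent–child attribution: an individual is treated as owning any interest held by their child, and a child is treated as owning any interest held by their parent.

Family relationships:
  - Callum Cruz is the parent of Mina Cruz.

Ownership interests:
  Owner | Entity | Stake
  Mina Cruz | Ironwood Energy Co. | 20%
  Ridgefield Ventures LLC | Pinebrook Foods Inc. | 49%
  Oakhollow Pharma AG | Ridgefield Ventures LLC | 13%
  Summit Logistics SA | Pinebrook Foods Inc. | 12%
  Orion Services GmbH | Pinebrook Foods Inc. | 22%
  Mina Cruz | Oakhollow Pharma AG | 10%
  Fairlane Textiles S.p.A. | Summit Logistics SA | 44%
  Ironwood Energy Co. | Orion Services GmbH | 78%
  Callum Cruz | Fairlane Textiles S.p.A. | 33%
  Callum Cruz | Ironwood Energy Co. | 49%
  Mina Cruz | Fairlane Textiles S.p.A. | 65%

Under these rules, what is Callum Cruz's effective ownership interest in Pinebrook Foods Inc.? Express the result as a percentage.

17.6518%

By parent–child attribution (R3), Callum Cruz is treated as also owning Mina Cruz's interest in Ironwood Energy Co, giving 49% + 20% = 69%.
By parent–child attribution (R3), Callum Cruz is treated as also owning Mina Cruz's interest in Fairlane Textiles S.p.A, giving 33% + 65% = 98%.
By parent–child attribution (R3), Callum Cruz is treated as owning Mina Cruz's 10% interest in Oakhollow Pharma AG.
Chain via Ironwood Energy Co. → Orion Services GmbH (R1): 69% × 78% × 22% = 11.8404% of Pinebrook Foods Inc.
Chain via Fairlane Textiles S.p.A. → Summit Logistics SA (R1): 98% × 44% × 12% = 5.1744% of Pinebrook Foods Inc.
Chain via Oakhollow Pharma AG → Ridgefield Ventures LLC (R1): 10% × 13% × 49% = 0.637% of Pinebrook Foods Inc.
Aggregating (R2): 11.8404% + 5.1744% + 0.637% = 17.6518%.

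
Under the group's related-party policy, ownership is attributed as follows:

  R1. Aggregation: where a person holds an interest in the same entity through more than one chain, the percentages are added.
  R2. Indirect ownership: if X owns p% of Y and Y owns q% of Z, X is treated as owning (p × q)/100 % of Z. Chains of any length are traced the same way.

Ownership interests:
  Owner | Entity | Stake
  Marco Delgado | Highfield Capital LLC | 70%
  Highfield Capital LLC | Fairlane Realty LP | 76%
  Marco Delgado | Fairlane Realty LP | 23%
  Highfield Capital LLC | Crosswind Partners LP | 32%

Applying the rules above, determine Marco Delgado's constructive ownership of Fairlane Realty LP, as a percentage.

Chain via Highfield Capital LLC (R2): 70% × 76% = 53.2% of Fairlane Realty LP.
Direct interest in Fairlane Realty LP: 23%.
Aggregating (R1): 53.2% + 23% = 76.2%.

76.2%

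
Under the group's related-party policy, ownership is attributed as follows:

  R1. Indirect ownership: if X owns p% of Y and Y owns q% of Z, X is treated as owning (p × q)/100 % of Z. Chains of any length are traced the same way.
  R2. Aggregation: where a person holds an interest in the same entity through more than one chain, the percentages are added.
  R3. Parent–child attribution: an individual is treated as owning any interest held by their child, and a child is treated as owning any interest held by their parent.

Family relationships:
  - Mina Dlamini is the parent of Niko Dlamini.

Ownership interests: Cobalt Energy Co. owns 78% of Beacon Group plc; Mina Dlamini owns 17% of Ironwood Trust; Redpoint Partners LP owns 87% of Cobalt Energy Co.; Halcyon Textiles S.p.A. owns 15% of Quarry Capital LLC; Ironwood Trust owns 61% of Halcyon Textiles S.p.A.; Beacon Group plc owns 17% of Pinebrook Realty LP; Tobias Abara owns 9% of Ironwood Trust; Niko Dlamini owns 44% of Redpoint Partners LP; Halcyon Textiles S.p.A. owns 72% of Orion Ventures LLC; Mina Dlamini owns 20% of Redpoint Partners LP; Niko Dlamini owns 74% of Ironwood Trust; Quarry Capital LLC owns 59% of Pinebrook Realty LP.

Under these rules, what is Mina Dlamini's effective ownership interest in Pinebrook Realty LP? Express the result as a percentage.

12.295803%

By parent–child attribution (R3), Mina Dlamini is treated as also owning Niko Dlamini's interest in Ironwood Trust, giving 17% + 74% = 91%.
By parent–child attribution (R3), Mina Dlamini is treated as also owning Niko Dlamini's interest in Redpoint Partners LP, giving 20% + 44% = 64%.
Chain via Ironwood Trust → Halcyon Textiles S.p.A. → Quarry Capital LLC (R1): 91% × 61% × 15% × 59% = 4.912635% of Pinebrook Realty LP.
Chain via Redpoint Partners LP → Cobalt Energy Co. → Beacon Group plc (R1): 64% × 87% × 78% × 17% = 7.383168% of Pinebrook Realty LP.
Aggregating (R2): 4.912635% + 7.383168% = 12.295803%.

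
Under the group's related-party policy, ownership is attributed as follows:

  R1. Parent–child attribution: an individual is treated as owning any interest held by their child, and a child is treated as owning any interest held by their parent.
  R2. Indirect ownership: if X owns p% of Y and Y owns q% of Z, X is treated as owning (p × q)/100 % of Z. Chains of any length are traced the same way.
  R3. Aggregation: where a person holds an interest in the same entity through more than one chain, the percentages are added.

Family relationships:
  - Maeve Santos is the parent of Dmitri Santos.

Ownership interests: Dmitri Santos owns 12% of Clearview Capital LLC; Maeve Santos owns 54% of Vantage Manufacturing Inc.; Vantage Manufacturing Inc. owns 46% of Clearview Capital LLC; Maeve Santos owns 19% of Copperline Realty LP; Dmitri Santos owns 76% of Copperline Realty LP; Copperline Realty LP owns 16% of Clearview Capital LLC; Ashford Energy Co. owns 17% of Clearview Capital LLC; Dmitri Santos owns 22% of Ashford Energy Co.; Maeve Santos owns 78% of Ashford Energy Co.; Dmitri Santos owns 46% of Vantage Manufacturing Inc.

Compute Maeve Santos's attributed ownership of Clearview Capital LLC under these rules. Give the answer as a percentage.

90.2%

By parent–child attribution (R1), Maeve Santos is treated as also owning Dmitri Santos's interest in Vantage Manufacturing Inc, giving 54% + 46% = 100%.
By parent–child attribution (R1), Maeve Santos is treated as also owning Dmitri Santos's interest in Ashford Energy Co, giving 78% + 22% = 100%.
By parent–child attribution (R1), Maeve Santos is treated as also owning Dmitri Santos's interest in Copperline Realty LP, giving 19% + 76% = 95%.
By parent–child attribution (R1), Maeve Santos is treated as owning Dmitri Santos's 12% interest in Clearview Capital LLC.
Chain via Vantage Manufacturing Inc. (R2): 100% × 46% = 46% of Clearview Capital LLC.
Chain via Ashford Energy Co. (R2): 100% × 17% = 17% of Clearview Capital LLC.
Chain via Copperline Realty LP (R2): 95% × 16% = 15.2% of Clearview Capital LLC.
Direct interest in Clearview Capital LLC: 12%.
Aggregating (R3): 46% + 17% + 15.2% + 12% = 90.2%.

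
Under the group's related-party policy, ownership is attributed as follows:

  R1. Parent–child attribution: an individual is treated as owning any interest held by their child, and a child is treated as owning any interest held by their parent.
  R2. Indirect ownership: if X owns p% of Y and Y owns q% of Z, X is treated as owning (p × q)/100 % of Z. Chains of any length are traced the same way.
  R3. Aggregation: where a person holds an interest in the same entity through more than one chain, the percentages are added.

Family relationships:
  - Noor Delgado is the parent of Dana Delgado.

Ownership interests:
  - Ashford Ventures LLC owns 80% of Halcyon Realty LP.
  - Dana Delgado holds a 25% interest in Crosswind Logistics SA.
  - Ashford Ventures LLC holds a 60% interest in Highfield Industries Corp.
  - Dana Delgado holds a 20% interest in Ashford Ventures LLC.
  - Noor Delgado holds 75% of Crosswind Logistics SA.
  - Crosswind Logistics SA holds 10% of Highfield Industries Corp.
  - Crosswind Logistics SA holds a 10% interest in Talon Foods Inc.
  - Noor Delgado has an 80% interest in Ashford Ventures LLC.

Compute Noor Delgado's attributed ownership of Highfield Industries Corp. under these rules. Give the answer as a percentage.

70%

By parent–child attribution (R1), Noor Delgado is treated as also owning Dana Delgado's interest in Ashford Ventures LLC, giving 80% + 20% = 100%.
By parent–child attribution (R1), Noor Delgado is treated as also owning Dana Delgado's interest in Crosswind Logistics SA, giving 75% + 25% = 100%.
Chain via Ashford Ventures LLC (R2): 100% × 60% = 60% of Highfield Industries Corp.
Chain via Crosswind Logistics SA (R2): 100% × 10% = 10% of Highfield Industries Corp.
Aggregating (R3): 60% + 10% = 70%.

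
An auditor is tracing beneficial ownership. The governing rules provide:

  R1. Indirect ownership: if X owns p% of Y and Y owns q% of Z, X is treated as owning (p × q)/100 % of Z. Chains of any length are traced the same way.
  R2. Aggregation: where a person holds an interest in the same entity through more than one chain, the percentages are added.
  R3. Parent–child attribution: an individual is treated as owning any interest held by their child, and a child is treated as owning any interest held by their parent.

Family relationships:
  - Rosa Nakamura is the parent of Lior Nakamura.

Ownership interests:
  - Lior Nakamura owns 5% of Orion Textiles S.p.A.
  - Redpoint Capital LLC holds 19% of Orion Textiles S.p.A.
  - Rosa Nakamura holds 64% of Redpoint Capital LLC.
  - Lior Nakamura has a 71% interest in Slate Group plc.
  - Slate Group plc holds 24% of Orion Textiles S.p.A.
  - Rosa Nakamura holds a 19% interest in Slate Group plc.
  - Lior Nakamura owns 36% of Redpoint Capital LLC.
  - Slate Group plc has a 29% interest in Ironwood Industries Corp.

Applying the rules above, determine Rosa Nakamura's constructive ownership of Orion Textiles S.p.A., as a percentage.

By parent–child attribution (R3), Rosa Nakamura is treated as also owning Lior Nakamura's interest in Redpoint Capital LLC, giving 64% + 36% = 100%.
By parent–child attribution (R3), Rosa Nakamura is treated as also owning Lior Nakamura's interest in Slate Group plc, giving 19% + 71% = 90%.
By parent–child attribution (R3), Rosa Nakamura is treated as owning Lior Nakamura's 5% interest in Orion Textiles S.p.A.
Chain via Redpoint Capital LLC (R1): 100% × 19% = 19% of Orion Textiles S.p.A.
Chain via Slate Group plc (R1): 90% × 24% = 21.6% of Orion Textiles S.p.A.
Direct interest in Orion Textiles S.p.A: 5%.
Aggregating (R2): 19% + 21.6% + 5% = 45.6%.

45.6%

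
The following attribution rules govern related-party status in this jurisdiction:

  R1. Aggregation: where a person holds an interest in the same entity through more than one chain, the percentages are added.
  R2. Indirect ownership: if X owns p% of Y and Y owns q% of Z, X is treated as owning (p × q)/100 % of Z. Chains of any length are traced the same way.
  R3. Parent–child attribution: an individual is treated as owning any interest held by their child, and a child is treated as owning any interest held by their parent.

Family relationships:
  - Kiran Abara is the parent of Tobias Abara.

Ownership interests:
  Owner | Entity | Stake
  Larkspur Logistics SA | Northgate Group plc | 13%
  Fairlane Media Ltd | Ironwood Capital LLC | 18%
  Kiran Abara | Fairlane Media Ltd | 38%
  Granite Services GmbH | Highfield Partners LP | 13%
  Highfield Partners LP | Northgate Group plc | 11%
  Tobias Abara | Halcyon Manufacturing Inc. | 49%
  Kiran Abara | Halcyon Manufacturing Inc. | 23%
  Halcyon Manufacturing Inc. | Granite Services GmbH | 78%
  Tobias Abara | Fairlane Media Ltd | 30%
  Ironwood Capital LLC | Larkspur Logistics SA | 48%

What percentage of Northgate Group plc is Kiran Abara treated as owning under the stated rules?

1.566864%

By parent–child attribution (R3), Kiran Abara is treated as also owning Tobias Abara's interest in Halcyon Manufacturing Inc, giving 23% + 49% = 72%.
By parent–child attribution (R3), Kiran Abara is treated as also owning Tobias Abara's interest in Fairlane Media Ltd, giving 38% + 30% = 68%.
Chain via Halcyon Manufacturing Inc. → Granite Services GmbH → Highfield Partners LP (R2): 72% × 78% × 13% × 11% = 0.803088% of Northgate Group plc.
Chain via Fairlane Media Ltd → Ironwood Capital LLC → Larkspur Logistics SA (R2): 68% × 18% × 48% × 13% = 0.763776% of Northgate Group plc.
Aggregating (R1): 0.803088% + 0.763776% = 1.566864%.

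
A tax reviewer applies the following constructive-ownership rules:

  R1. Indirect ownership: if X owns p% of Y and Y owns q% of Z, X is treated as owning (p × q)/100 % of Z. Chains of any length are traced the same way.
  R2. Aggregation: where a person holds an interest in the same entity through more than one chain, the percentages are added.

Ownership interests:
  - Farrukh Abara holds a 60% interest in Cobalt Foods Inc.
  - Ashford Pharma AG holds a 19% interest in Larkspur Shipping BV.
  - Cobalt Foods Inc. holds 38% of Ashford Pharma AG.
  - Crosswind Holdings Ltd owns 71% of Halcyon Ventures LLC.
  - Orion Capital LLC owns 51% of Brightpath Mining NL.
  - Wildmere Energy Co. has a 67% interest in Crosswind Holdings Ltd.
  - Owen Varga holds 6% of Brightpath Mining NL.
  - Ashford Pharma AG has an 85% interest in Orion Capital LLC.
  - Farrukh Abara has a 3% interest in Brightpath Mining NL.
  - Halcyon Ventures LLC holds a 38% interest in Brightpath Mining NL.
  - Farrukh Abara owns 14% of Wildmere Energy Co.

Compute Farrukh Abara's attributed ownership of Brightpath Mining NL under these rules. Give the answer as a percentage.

Chain via Wildmere Energy Co. → Crosswind Holdings Ltd → Halcyon Ventures LLC (R1): 14% × 67% × 71% × 38% = 2.530724% of Brightpath Mining NL.
Chain via Cobalt Foods Inc. → Ashford Pharma AG → Orion Capital LLC (R1): 60% × 38% × 85% × 51% = 9.8838% of Brightpath Mining NL.
Direct interest in Brightpath Mining NL: 3%.
Aggregating (R2): 2.530724% + 9.8838% + 3% = 15.414524%.

15.414524%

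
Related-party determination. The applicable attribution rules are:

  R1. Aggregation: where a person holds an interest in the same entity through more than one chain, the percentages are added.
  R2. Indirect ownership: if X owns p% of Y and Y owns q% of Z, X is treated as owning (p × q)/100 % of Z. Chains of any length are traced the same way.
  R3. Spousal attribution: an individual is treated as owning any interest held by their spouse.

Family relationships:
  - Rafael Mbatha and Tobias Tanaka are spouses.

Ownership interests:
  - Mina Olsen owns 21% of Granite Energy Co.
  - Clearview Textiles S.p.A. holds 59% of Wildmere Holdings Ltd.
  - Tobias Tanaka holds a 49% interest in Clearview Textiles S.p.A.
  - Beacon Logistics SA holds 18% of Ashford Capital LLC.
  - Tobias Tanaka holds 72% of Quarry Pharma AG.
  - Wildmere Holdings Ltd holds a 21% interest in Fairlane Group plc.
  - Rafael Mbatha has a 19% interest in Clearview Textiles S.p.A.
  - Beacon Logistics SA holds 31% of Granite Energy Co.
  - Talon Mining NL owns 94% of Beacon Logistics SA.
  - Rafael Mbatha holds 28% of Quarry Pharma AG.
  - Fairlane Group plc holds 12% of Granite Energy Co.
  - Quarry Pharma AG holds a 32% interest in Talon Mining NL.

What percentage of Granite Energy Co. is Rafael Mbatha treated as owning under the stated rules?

10.335824%

By spousal attribution (R3), Rafael Mbatha is treated as also owning Tobias Tanaka's interest in Quarry Pharma AG, giving 28% + 72% = 100%.
By spousal attribution (R3), Rafael Mbatha is treated as also owning Tobias Tanaka's interest in Clearview Textiles S.p.A, giving 19% + 49% = 68%.
Chain via Quarry Pharma AG → Talon Mining NL → Beacon Logistics SA (R2): 100% × 32% × 94% × 31% = 9.3248% of Granite Energy Co.
Chain via Clearview Textiles S.p.A. → Wildmere Holdings Ltd → Fairlane Group plc (R2): 68% × 59% × 21% × 12% = 1.011024% of Granite Energy Co.
Aggregating (R1): 9.3248% + 1.011024% = 10.335824%.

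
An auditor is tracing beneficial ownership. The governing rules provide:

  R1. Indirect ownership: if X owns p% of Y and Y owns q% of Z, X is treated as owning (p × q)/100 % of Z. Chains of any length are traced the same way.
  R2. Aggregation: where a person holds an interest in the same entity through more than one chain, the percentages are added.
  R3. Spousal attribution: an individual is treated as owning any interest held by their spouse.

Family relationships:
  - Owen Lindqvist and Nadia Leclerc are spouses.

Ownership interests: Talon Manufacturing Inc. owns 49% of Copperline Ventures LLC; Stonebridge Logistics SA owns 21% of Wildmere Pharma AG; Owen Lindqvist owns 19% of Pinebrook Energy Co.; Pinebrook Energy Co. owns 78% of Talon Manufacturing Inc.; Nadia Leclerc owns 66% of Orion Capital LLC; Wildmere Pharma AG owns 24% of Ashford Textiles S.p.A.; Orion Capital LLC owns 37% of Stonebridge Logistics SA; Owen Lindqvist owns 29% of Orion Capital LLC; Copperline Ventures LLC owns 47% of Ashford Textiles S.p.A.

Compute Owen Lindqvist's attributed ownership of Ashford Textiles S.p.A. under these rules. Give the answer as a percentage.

5.184606%

By spousal attribution (R3), Owen Lindqvist is treated as also owning Nadia Leclerc's interest in Orion Capital LLC, giving 29% + 66% = 95%.
Chain via Orion Capital LLC → Stonebridge Logistics SA → Wildmere Pharma AG (R1): 95% × 37% × 21% × 24% = 1.77156% of Ashford Textiles S.p.A.
Chain via Pinebrook Energy Co. → Talon Manufacturing Inc. → Copperline Ventures LLC (R1): 19% × 78% × 49% × 47% = 3.413046% of Ashford Textiles S.p.A.
Aggregating (R2): 1.77156% + 3.413046% = 5.184606%.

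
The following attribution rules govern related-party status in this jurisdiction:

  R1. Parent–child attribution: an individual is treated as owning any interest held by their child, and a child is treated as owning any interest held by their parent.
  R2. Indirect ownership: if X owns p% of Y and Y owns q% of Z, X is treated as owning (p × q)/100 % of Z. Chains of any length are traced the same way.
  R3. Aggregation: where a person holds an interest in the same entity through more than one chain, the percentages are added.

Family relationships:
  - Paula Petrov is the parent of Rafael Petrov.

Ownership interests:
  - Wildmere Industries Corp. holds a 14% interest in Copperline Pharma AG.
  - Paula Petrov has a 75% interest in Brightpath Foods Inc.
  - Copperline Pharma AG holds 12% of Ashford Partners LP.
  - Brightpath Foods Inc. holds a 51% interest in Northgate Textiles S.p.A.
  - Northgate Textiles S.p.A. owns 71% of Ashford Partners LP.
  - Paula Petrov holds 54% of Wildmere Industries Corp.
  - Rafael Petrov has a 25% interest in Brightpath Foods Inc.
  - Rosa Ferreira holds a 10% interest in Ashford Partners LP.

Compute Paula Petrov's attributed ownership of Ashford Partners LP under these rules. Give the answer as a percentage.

37.1172%

By parent–child attribution (R1), Paula Petrov is treated as also owning Rafael Petrov's interest in Brightpath Foods Inc, giving 75% + 25% = 100%.
Chain via Wildmere Industries Corp. → Copperline Pharma AG (R2): 54% × 14% × 12% = 0.9072% of Ashford Partners LP.
Chain via Brightpath Foods Inc. → Northgate Textiles S.p.A. (R2): 100% × 51% × 71% = 36.21% of Ashford Partners LP.
Aggregating (R3): 0.9072% + 36.21% = 37.1172%.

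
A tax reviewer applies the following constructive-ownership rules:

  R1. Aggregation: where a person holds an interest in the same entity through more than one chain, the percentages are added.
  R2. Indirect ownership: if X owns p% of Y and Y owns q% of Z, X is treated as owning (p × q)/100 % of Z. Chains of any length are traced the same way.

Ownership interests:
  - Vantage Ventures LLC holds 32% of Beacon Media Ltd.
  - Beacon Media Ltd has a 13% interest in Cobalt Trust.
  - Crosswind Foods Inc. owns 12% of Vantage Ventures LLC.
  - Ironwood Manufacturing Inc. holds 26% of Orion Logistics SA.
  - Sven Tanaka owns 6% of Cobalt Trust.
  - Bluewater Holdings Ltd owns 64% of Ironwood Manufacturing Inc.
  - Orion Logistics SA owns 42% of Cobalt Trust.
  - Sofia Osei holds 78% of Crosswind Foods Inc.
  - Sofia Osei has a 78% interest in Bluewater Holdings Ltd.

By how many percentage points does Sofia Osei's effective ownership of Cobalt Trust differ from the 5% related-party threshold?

Chain via Crosswind Foods Inc. → Vantage Ventures LLC → Beacon Media Ltd (R2): 78% × 12% × 32% × 13% = 0.389376% of Cobalt Trust.
Chain via Bluewater Holdings Ltd → Ironwood Manufacturing Inc. → Orion Logistics SA (R2): 78% × 64% × 26% × 42% = 5.451264% of Cobalt Trust.
Aggregating (R1): 0.389376% + 5.451264% = 5.84064%.
5.84064% exceeds the 5% threshold by 0.84064 percentage points.

0.84064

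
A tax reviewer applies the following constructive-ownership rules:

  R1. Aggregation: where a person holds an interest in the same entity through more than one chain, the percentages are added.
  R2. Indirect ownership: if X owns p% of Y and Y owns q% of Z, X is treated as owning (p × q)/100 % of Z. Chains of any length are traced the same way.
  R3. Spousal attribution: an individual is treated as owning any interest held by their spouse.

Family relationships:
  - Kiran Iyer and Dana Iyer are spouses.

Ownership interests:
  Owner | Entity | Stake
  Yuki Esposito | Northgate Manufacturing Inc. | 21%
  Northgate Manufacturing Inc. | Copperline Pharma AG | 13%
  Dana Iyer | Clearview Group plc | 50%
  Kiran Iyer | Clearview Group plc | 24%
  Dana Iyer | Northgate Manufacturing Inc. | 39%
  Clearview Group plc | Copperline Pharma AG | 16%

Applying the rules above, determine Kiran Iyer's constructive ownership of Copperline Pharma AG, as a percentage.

By spousal attribution (R3), Kiran Iyer is treated as also owning Dana Iyer's interest in Clearview Group plc, giving 24% + 50% = 74%.
By spousal attribution (R3), Kiran Iyer is treated as owning Dana Iyer's 39% interest in Northgate Manufacturing Inc.
Chain via Clearview Group plc (R2): 74% × 16% = 11.84% of Copperline Pharma AG.
Chain via Northgate Manufacturing Inc. (R2): 39% × 13% = 5.07% of Copperline Pharma AG.
Aggregating (R1): 11.84% + 5.07% = 16.91%.

16.91%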